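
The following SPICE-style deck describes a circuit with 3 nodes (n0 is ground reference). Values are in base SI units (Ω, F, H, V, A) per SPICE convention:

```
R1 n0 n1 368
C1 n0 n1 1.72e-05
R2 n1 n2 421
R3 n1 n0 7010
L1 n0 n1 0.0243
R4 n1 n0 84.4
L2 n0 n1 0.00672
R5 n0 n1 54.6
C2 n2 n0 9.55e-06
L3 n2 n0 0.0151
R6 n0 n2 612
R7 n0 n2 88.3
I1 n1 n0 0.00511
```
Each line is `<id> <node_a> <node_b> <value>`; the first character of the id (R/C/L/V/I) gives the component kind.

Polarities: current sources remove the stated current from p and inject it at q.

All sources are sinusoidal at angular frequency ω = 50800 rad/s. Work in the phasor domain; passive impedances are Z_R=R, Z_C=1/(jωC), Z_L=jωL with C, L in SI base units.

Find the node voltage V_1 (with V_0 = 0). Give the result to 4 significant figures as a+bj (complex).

Apply KCL at each of the 2 non-ground nodes and solve the resulting linear system.
Node n1: branches {R1, C1, R2, R3, L1, R4, L2, R5, I1} → V_1 = -0.0002386+0.005864j
Node n2: branches {R2, C2, L3, R6, R7} → V_2 = 2.872e-05+2.081e-06j

-0.0002386+0.005864j V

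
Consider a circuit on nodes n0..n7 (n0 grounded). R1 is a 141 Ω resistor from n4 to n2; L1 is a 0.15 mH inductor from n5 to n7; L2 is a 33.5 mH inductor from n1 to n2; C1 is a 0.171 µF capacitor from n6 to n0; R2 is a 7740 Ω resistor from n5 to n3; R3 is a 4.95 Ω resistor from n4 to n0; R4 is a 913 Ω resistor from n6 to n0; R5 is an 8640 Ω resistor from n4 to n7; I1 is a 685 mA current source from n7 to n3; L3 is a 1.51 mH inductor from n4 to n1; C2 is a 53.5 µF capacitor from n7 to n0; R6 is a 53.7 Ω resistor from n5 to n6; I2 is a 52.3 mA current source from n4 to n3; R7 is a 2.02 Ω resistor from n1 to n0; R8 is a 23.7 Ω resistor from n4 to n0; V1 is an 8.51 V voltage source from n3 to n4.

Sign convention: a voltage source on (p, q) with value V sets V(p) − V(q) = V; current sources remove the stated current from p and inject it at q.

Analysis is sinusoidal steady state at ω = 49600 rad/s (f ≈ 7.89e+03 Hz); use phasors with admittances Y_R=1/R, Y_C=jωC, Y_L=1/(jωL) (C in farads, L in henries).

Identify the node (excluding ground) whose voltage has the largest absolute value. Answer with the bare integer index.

Element admittances at ω=49600 rad/s:
  Y(R1) = 0.007092+0.000j S between n4,n2
  Y(L1) = 0.000-0.1344j S between n5,n7
  Y(L2) = 0.000-0.0006018j S between n1,n2
  Y(C1) = 0.000+0.008482j S between n6,n0
  Y(R2) = 0.0001292+0.000j S between n5,n3
  Y(R3) = 0.2020+0.000j S between n4,n0
  Y(R4) = 0.001095+0.000j S between n6,n0
  Y(R5) = 0.0001157+0.000j S between n4,n7
  I1: injects 0.685 A into n3 (from n7)
  Y(L3) = 0.000-0.01335j S between n4,n1
  Y(C2) = 0.000+2.654j S between n7,n0
  Y(R6) = 0.01862+0.000j S between n5,n6
  I2: injects 0.0523 A into n3 (from n4)
  Y(R7) = 0.4950+0.000j S between n1,n0
  Y(R8) = 0.04219+0.000j S between n4,n0
  V1: constraint V(n3)−V(n4) = 8.51
Assemble and solve the 8×8 MNA system:
  V(n1)=0.006959-0.07821j  V(n2)=2.744+0.3909j  V(n3)=11.29+0.1587j  V(n4)=2.784+0.1587j  V(n5)=0.007964+0.2808j  V(n6)=0.1026+0.2210j  V(n7)=-0.0004294+0.2568j
  i(V1)=0.7358+1.578e-05j

3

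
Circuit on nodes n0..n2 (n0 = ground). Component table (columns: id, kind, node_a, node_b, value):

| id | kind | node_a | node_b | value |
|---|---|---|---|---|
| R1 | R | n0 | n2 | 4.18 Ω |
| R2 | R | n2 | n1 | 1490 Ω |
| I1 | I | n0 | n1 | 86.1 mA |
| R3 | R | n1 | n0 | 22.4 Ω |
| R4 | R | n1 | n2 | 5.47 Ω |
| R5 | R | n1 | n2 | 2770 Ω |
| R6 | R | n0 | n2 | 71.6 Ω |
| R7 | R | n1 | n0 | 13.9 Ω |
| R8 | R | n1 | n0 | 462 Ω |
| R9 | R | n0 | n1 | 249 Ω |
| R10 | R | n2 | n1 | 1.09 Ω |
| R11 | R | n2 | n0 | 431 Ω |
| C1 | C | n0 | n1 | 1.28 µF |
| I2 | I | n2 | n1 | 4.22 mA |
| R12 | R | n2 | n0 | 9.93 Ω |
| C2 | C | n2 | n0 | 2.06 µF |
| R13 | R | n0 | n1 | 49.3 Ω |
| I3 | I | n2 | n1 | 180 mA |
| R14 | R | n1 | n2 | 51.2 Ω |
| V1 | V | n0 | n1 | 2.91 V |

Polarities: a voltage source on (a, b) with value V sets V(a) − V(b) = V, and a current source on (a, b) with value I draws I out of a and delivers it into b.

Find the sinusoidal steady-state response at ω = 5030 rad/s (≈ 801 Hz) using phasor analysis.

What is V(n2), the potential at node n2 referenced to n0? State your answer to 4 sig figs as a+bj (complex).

Apply KCL at each of the 2 non-ground nodes and solve the resulting linear system.
Node n1: branches {R2, I1, R3, R4, R5, R7, R8, R9, R10, C1, I2, R13, I3, R14, V1} → V_1 = -2.910+0.000j
Node n2: branches {R1, R2, R4, R5, R6, R10, R11, I2, R12, C2, I3, R14} → V_2 = -2.333+0.01637j
Source currents: i(V1)=-1.334-0.03708j

-2.333+0.01637j V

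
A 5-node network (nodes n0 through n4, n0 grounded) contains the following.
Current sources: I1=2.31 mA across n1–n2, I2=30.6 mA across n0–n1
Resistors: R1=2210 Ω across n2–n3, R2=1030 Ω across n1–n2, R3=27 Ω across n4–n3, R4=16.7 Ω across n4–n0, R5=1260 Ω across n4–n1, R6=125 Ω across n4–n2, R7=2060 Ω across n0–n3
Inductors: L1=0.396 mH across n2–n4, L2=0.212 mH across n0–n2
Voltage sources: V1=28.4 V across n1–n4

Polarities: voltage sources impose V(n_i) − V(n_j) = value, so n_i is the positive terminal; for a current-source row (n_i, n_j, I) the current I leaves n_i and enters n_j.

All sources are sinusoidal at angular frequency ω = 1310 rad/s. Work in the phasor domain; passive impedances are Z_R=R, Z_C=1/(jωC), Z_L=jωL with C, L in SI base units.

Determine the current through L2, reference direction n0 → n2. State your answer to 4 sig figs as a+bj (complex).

Element admittances at ω=1310 rad/s:
  I1: injects 0.00231 A into n2 (from n1)
  Y(R1) = 0.0004525+0.000j S between n2,n3
  Y(R2) = 0.0009709+0.000j S between n1,n2
  Y(R3) = 0.03704+0.000j S between n4,n3
  Y(R4) = 0.05988+0.000j S between n4,n0
  Y(R5) = 0.0007937+0.000j S between n4,n1
  Y(L1) = 0.000-1.928j S between n2,n4
  I2: injects 0.0306 A into n1 (from n0)
  Y(L2) = 0.000-3.601j S between n0,n2
  Y(R6) = 0.008000+0.000j S between n4,n2
  Y(R7) = 0.0004854+0.000j S between n0,n3
  V1: constraint V(n1)−V(n4) = 28.4
Assemble and solve the 5×5 MNA system:
  V(n1)=28.40+0.008848j  V(n2)=0.0001483+0.008491j  V(n3)=0.0004183+0.008731j  V(n4)=0.0004271+0.008848j
  i(V1)=-0.02182-3.469e-07j

-0.03057+0.0005341j A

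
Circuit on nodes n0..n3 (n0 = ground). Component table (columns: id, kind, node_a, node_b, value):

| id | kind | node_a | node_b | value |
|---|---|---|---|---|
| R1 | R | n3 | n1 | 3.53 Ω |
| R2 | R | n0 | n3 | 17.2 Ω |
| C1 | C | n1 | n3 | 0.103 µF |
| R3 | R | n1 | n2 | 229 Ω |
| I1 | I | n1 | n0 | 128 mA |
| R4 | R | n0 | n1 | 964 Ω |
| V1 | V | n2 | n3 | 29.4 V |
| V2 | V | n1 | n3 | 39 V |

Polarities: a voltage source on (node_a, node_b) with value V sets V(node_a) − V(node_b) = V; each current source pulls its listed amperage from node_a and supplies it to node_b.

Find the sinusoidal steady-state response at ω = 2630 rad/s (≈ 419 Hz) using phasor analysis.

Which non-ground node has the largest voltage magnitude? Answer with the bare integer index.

1

Element admittances at ω=2630 rad/s:
  Y(R1) = 0.2833+0.000j S between n3,n1
  Y(R2) = 0.05814+0.000j S between n0,n3
  Y(C1) = 0.000+0.0002709j S between n1,n3
  Y(R3) = 0.004367+0.000j S between n1,n2
  I1: injects 0.128 A into n0 (from n1)
  Y(R4) = 0.001037+0.000j S between n0,n1
  V1: constraint V(n2)−V(n3) = 29.4
  V2: constraint V(n1)−V(n3) = 39
Assemble and solve the 5×5 MNA system:
  V(n1)=36.15+0.000j  V(n2)=26.55+0.000j  V(n3)=-2.847+0.000j
  i(V1)=0.04192+0.000j  i(V2)=-11.26-0.01056j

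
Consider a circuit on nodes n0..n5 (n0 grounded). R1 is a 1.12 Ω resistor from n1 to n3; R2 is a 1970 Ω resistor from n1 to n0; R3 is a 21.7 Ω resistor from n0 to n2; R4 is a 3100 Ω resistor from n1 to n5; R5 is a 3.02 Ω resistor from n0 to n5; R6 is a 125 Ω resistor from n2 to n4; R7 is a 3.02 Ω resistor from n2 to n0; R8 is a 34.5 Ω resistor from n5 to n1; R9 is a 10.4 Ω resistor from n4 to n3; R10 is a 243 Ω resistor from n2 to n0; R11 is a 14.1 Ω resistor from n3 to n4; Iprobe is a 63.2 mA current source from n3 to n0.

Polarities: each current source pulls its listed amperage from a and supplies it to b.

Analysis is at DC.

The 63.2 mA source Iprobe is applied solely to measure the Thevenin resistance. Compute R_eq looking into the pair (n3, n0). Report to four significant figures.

R_eq = 29.33 Ω

Apply KCL at each of the 5 non-ground nodes and solve the resulting linear system.
Node n1: branches {R1, R2, R4, R8} → V_1 = -1.798
Node n2: branches {R3, R6, R7, R10} → V_2 = -0.03638
Node n3: branches {R1, R9, R11, Iprobe} → V_3 = -1.853
Node n4: branches {R6, R9, R11} → V_4 = -1.770
Node n5: branches {R4, R5, R8} → V_5 = -0.1462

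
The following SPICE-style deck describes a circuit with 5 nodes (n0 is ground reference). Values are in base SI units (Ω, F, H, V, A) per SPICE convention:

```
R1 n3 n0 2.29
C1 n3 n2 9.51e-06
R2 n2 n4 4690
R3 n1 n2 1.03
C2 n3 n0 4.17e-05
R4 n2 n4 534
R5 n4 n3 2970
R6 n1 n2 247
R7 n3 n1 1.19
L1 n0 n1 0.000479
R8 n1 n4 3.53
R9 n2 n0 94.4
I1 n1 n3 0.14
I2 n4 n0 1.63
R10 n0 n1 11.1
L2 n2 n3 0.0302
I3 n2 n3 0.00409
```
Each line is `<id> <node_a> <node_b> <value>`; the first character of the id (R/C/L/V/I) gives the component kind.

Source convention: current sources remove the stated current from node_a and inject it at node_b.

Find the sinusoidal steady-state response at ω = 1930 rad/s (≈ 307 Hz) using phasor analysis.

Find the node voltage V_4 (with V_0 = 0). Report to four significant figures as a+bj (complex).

-6.225-1.409j V

Apply KCL at each of the 4 non-ground nodes and solve the resulting linear system.
Node n1: branches {R3, R6, R7, L1, R8, I1, R10} → V_1 = -0.5199-1.410j
Node n2: branches {C1, R2, R3, R4, R6, R9, L2, I3} → V_2 = -0.5311-1.395j
Node n3: branches {R1, C1, C2, R5, R7, I1, L2, I3} → V_3 = -0.2877-0.9100j
Node n4: branches {R2, R4, R5, R8, I2} → V_4 = -6.225-1.409j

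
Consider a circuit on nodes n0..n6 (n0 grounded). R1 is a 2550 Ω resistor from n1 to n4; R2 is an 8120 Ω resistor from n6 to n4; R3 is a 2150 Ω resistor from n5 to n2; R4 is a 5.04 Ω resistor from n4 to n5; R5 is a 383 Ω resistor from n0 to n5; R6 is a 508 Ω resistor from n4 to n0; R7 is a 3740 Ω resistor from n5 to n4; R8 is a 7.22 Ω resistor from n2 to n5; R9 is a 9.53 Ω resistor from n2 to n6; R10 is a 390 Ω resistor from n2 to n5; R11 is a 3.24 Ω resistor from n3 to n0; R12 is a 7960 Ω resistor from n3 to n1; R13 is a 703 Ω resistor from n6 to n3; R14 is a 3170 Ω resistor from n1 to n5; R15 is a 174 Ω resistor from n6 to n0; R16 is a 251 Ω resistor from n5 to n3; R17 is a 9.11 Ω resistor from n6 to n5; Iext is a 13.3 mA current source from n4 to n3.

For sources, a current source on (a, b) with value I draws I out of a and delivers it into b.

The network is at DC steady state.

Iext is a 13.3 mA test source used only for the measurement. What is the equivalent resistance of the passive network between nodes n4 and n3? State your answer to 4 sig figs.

R_eq = 69.44 Ω

Apply KCL at each of the 6 non-ground nodes and solve the resulting linear system.
Node n1: branches {R1, R12, R14} → V_1 = -0.7346
Node n2: branches {R3, R8, R9, R10} → V_2 = -0.8235
Node n3: branches {R11, R12, R13, R16, Iext} → V_3 = 0.02777
Node n4: branches {R1, R2, R4, R6, R7, Iext} → V_4 = -0.8957
Node n5: branches {R3, R4, R5, R7, R8, R10, R14, R16, R17} → V_5 = -0.8380
Node n6: branches {R2, R9, R13, R15, R17} → V_6 = -0.8040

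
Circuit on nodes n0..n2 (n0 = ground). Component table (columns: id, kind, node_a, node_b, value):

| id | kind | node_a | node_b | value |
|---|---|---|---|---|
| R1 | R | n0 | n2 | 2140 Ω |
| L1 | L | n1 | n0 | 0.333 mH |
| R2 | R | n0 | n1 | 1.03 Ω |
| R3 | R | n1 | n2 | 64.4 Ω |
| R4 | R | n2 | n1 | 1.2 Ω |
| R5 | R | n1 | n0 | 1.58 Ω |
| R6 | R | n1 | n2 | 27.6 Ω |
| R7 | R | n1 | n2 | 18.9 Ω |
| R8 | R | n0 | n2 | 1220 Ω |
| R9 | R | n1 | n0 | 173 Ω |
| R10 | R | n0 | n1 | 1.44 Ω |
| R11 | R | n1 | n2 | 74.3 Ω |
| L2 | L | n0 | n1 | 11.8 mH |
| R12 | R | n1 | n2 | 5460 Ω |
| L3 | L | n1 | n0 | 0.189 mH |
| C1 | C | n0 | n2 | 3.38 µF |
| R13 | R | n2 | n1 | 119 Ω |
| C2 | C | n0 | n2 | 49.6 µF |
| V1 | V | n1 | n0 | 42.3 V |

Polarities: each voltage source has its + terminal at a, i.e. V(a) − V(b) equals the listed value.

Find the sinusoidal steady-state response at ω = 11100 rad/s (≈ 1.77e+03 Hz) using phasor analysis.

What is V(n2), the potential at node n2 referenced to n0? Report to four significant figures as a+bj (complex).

Apply KCL at each of the 2 non-ground nodes and solve the resulting linear system.
Node n1: branches {L1, R2, R3, R4, R5, R6, R7, R9, R10, R11, L2, R12, L3, R13, V1} → V_1 = 42.30+0.000j
Node n2: branches {R1, R3, R4, R6, R7, R8, R11, R12, C1, R13, C2} → V_2 = 30.74-18.80j
Source currents: i(V1)=-108.6+13.88j

30.74-18.80j V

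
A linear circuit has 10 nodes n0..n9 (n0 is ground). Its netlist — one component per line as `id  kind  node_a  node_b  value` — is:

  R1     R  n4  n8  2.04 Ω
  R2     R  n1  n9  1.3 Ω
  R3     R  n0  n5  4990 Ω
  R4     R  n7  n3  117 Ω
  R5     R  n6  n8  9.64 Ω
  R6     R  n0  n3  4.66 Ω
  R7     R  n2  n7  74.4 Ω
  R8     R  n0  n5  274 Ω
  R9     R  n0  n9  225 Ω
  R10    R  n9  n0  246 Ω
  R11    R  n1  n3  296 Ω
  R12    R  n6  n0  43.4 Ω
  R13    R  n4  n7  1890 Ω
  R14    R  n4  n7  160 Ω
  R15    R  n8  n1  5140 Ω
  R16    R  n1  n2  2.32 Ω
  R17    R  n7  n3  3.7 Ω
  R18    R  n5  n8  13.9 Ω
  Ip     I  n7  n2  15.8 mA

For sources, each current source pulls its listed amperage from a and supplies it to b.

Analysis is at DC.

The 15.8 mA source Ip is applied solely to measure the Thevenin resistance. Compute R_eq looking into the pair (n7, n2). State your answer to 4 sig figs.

R_eq = 41.02 Ω

MNA unknowns: 9 node voltages V₁..V_9
R1: Y=0.4902 on G[4,8]
R2: Y=0.7692 on G[1,9]
R3: Y=0.0002004 on G[0,5]
R4: Y=0.008547 on G[7,3]
R5: Y=0.1037 on G[6,8]
R6: Y=0.2146 on G[0,3]
R7: Y=0.01344 on G[2,7]
R8: Y=0.003650 on G[0,5]
R9: Y=0.004444 on G[0,9]
R10: Y=0.004065 on G[9,0]
R11: Y=0.003378 on G[1,3]
R12: Y=0.02304 on G[6,0]
R13: Y=0.0005291 on G[4,7]
R14: Y=0.006250 on G[4,7]
R15: Y=0.0001946 on G[8,1]
R16: Y=0.4310 on G[1,2]
R17: Y=0.2703 on G[7,3]
R18: Y=0.07194 on G[5,8]
Ip: z[7]−=0.0158, z[2]+=0.0158
solve → V1=0.5849, V2=0.6014, V3=-0.02223, V4=-0.007298, V5=-0.006410, V6=-0.005526, V7=-0.04670, V8=-0.006753, V9=0.5785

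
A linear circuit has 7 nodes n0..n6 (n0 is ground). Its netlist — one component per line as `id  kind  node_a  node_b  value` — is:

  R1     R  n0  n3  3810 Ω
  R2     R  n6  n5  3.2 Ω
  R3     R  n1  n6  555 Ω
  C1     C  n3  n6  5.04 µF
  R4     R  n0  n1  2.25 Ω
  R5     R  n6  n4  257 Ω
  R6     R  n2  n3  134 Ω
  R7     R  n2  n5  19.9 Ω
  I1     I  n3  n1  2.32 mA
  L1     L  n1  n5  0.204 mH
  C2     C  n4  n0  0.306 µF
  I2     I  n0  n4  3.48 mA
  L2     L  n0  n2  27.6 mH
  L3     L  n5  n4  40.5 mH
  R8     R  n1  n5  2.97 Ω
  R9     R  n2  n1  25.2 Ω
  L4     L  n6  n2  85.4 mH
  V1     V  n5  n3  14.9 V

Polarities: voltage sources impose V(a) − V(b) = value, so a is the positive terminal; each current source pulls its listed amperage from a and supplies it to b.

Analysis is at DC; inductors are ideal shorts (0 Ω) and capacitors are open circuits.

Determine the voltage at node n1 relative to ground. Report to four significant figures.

Apply KCL at each of the 6 non-ground nodes and solve the resulting linear system.
Node n1: branches {R3, R4, I1, L1, R8, R9} → V_1 = 0.1378
Node n2: branches {R6, R7, L2, R9, L4} → V_2 = 0.000
Node n3: branches {R1, C1, R6, I1, V1} → V_3 = -14.76
Node n4: branches {R5, C2, I2, L3} → V_4 = 0.1378
Node n5: branches {R2, R7, L1, L3, R8, V1} → V_5 = 0.1378
Node n6: branches {R2, R3, C1, R5, L4} → V_6 = 0.000
Source currents: i(L1)=-0.06466, i(L2)=0.05391, i(L3)=-0.002944, i(L4)=0.04386, i(V1)=-0.1117

0.1378 V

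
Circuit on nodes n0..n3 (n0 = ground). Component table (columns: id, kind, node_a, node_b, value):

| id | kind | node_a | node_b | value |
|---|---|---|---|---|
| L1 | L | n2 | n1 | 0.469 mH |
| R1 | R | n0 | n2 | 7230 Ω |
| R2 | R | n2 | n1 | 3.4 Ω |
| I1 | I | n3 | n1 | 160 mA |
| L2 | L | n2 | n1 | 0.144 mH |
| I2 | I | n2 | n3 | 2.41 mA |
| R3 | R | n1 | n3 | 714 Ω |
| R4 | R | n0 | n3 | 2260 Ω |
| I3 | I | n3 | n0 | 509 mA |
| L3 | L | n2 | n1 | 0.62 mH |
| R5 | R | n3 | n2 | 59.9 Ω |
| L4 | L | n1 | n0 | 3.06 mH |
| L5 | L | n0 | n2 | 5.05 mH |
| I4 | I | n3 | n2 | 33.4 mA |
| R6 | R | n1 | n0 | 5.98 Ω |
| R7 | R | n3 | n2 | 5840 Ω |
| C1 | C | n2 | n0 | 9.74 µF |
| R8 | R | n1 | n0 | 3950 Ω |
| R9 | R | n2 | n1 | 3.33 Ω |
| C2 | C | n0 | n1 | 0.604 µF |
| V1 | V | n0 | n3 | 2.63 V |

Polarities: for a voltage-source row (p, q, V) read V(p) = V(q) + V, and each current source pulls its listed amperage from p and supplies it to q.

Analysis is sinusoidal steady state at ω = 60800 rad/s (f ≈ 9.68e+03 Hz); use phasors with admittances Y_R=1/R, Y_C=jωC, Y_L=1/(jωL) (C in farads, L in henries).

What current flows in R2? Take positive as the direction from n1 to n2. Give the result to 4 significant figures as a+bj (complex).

Apply KCL at each of the 3 non-ground nodes and solve the resulting linear system.
Node n1: branches {L1, R2, I1, L2, R3, L3, L4, R6, R8, R9, C2} → V_1 = 0.2031-0.1060j
Node n2: branches {L1, R1, R2, L2, I2, L3, R5, L5, I4, R7, C1, R9} → V_2 = 0.02473-0.1781j
Node n3: branches {I1, I2, R3, R4, I3, R5, I4, R7, V1} → V_3 = -2.630+0.000j
Source currents: i(V1)=0.6501+0.003153j

0.05246+0.02122j A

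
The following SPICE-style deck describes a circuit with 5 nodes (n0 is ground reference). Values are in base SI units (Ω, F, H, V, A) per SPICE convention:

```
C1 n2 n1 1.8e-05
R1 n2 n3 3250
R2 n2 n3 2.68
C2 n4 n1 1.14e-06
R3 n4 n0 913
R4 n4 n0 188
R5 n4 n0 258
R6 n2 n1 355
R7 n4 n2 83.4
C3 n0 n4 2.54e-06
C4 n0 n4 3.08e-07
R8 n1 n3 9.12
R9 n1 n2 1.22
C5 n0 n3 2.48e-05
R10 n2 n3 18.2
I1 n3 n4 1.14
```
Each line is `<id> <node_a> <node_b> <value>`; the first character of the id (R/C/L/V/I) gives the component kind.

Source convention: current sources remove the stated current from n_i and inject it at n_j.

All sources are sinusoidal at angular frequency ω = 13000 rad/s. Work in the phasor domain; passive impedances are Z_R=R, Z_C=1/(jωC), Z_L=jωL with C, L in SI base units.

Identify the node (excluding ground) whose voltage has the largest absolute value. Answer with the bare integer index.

4

Element admittances at ω=13000 rad/s:
  Y(C1) = 0.000+0.2340j S between n2,n1
  Y(R1) = 0.0003077+0.000j S between n2,n3
  Y(R2) = 0.3731+0.000j S between n2,n3
  Y(C2) = 0.000+0.01482j S between n4,n1
  Y(R3) = 0.001095+0.000j S between n4,n0
  Y(R4) = 0.005319+0.000j S between n4,n0
  Y(R5) = 0.003876+0.000j S between n4,n0
  Y(R6) = 0.002817+0.000j S between n2,n1
  Y(R7) = 0.01199+0.000j S between n4,n2
  Y(C3) = 0.000+0.03302j S between n0,n4
  Y(C4) = 0.000+0.004004j S between n0,n4
  Y(R8) = 0.1096+0.000j S between n1,n3
  Y(R9) = 0.8197+0.000j S between n1,n2
  Y(C5) = 0.000+0.3224j S between n0,n3
  Y(R10) = 0.05495+0.000j S between n2,n3
  I1: injects 1.14 A into n4 (from n3)
Assemble and solve the 4×4 MNA system:
  V(n1)=0.5532+2.156j  V(n2)=0.2926+2.069j  V(n3)=-0.3846+2.317j  V(n4)=8.315-17.87j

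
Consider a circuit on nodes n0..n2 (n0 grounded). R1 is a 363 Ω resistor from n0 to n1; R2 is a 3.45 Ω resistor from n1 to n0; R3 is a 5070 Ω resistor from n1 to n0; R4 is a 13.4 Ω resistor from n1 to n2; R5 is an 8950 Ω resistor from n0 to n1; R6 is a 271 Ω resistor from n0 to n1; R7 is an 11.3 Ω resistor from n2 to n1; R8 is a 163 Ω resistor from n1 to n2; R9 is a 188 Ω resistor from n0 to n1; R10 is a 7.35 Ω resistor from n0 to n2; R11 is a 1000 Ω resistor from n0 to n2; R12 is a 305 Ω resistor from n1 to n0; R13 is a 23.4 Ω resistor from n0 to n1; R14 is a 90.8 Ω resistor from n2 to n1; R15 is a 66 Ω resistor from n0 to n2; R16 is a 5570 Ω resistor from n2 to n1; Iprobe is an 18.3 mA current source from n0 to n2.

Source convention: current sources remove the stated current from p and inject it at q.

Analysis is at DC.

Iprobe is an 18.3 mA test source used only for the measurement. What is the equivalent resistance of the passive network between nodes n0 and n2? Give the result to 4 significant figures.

Element admittances at DC:
  Y(R1) = 0.002755 S between n0,n1
  Y(R2) = 0.2899 S between n1,n0
  Y(R3) = 0.0001972 S between n1,n0
  Y(R4) = 0.07463 S between n1,n2
  Y(R5) = 0.0001117 S between n0,n1
  Y(R6) = 0.003690 S between n0,n1
  Y(R7) = 0.08850 S between n2,n1
  Y(R8) = 0.006135 S between n1,n2
  Y(R9) = 0.005319 S between n0,n1
  Y(R10) = 0.1361 S between n0,n2
  Y(R11) = 0.001000 S between n0,n2
  Y(R12) = 0.003279 S between n1,n0
  Y(R13) = 0.04274 S between n0,n1
  Y(R14) = 0.01101 S between n2,n1
  Y(R15) = 0.01515 S between n0,n2
  Y(R16) = 0.0001795 S between n2,n1
  Iprobe: injects 0.0183 A into n2 (from n0)
Assemble and solve the 2×2 MNA system:
  V(n1)=0.02306  V(n2)=0.06752

R_eq = 3.690 Ω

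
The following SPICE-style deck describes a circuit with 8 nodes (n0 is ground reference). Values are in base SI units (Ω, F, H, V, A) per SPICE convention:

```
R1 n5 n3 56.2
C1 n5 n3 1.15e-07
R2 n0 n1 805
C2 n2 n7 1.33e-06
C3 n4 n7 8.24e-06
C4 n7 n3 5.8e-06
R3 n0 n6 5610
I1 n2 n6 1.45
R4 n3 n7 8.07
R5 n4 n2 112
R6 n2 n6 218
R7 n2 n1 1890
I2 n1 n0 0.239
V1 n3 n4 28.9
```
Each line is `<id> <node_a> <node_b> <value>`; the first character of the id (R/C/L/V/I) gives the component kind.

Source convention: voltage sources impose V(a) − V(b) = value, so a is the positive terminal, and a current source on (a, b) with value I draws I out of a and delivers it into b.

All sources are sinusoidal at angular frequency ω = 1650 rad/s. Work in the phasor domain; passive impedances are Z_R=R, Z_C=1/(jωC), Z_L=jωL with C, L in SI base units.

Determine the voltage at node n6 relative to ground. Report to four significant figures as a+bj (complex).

81.42+0.000j V

MNA unknowns: 7 node voltages V₁..V_7 plus 1 source current (V1)
R1: Y=0.01779+0.000j on G[5,3]
C1: Y=0.000+0.0001898j on G[5,3]
R2: Y=0.001242+0.000j on G[0,1]
C2: Y=0.000+0.002194j on G[2,7]
C3: Y=0.000+0.01360j on G[4,7]
C4: Y=0.000+0.009570j on G[7,3]
R3: Y=0.0001783+0.000j on G[0,6]
I1: z[2]−=1.45, z[6]+=1.45
R4: Y=0.1239+0.000j on G[3,7]
R5: Y=0.008929+0.000j on G[4,2]
R6: Y=0.004587+0.000j on G[2,6]
R7: Y=0.0005291+0.000j on G[2,1]
I2: z[1]−=0.239, z[0]+=0.239
V1: row V3−V4=28.9, i_V1 at 3,4
solve → V1=-204.1+0.000j, V2=-231.5+0.000j, V3=-205.0-6.310j, V4=-233.9-6.310j, V5=-205.0-6.310j, V6=81.42+0.000j, V7=-205.8-9.782j
aux → i_V1=-0.06867-0.4381j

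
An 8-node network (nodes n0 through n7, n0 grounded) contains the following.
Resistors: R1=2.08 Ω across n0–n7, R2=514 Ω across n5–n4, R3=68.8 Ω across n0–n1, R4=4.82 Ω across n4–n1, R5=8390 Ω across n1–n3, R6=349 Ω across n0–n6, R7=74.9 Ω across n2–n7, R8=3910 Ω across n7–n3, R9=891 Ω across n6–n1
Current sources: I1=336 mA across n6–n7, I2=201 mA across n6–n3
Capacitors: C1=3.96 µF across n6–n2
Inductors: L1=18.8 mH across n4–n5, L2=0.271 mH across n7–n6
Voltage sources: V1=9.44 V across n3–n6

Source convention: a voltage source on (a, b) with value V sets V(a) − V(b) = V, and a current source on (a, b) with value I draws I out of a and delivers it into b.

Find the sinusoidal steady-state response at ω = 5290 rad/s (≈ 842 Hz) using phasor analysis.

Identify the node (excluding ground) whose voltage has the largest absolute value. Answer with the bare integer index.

Apply KCL at each of the 7 non-ground nodes and solve the resulting linear system.
Node n1: branches {R3, R4, R5, R9} → V_1 = 0.07039-0.03830j
Node n2: branches {C1, R7} → V_2 = 0.2134-0.3493j
Node n3: branches {I2, R5, R8, V1} → V_3 = 9.428-0.4866j
Node n4: branches {R2, L1, R4} → V_4 = 0.07039-0.03830j
Node n5: branches {R2, L1} → V_5 = 0.07039-0.03830j
Node n6: branches {I1, I2, C1, L2, R6, R9, V1} → V_6 = -0.01180-0.4866j
Node n7: branches {R1, I1, L2, R7, R8} → V_7 = -0.002058+0.004058j
Source currents: i(V1)=0.1975+0.0001789j

3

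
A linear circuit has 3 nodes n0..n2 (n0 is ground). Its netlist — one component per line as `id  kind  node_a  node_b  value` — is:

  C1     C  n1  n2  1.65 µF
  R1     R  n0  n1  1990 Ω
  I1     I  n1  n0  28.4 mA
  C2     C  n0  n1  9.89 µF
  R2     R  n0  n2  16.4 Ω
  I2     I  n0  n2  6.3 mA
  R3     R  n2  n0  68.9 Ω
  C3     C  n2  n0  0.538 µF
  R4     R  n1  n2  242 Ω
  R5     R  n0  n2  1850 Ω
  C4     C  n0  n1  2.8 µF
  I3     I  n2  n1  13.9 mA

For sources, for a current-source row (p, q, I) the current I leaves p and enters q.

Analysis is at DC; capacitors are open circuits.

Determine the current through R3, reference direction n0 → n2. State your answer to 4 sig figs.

0.003896 A

MNA unknowns: 2 node voltages V₁..V_2
C1: Y=0.000 on G[1,2]
R1: Y=0.0005025 on G[0,1]
I1: z[1]−=0.0284, z[0]+=0.0284
C2: Y=0.000 on G[0,1]
R2: Y=0.06098 on G[0,2]
I2: z[0]−=0.0063, z[2]+=0.0063
R3: Y=0.01451 on G[2,0]
C3: Y=0.000 on G[2,0]
R4: Y=0.004132 on G[1,2]
R5: Y=0.0005405 on G[0,2]
C4: Y=0.000 on G[0,1]
I3: z[2]−=0.0139, z[1]+=0.0139
solve → V1=-3.368, V2=-0.2684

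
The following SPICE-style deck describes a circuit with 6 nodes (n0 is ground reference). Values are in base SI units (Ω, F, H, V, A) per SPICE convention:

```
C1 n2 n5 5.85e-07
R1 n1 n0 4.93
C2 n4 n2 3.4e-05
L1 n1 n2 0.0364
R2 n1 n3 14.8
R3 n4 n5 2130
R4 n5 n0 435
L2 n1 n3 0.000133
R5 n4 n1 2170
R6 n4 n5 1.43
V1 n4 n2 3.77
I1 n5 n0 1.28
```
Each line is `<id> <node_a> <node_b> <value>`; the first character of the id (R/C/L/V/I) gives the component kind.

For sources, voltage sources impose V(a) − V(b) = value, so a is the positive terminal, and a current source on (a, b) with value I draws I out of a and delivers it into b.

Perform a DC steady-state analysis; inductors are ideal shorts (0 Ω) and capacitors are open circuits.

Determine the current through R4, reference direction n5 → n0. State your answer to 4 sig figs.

MNA unknowns: 5 node voltages V₁..V_5 plus 3 source currents (L1, L2, V1)
C1: Y=0.000 on G[2,5]
R1: Y=0.2028 on G[1,0]
C2: Y=0.000 on G[4,2]
L1: row V1−V2=0, i_L1 at 1,2
R2: Y=0.06757 on G[1,3]
R3: Y=0.0004695 on G[4,5]
R4: Y=0.002299 on G[5,0]
L2: row V1−V3=0, i_L2 at 1,3
R5: Y=0.0004608 on G[4,1]
R6: Y=0.6993 on G[4,5]
V1: row V4−V2=3.77, i_V1 at 4,2
I1: z[5]−=1.28, z[0]+=1.28
solve → V1=-6.262, V2=-6.262, V3=-6.262, V4=-2.492, V5=-4.307
aux → i_L1=1.272, i_L2=0.000, i_V1=-1.272

-0.009900 A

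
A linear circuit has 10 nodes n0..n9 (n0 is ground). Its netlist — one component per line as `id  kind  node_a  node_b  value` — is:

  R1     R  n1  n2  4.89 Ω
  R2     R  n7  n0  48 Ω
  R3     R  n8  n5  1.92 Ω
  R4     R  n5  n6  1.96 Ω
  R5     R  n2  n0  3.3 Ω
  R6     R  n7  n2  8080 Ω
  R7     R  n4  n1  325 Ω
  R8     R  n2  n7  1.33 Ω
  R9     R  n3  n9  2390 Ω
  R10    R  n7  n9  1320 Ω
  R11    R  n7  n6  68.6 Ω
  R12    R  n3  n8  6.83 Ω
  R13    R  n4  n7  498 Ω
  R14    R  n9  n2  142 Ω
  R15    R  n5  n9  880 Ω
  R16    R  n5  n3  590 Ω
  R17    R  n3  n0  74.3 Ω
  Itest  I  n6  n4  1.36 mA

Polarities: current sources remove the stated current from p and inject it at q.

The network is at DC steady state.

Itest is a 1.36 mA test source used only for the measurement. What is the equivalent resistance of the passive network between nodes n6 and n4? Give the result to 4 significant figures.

Element admittances at DC:
  Y(R1) = 0.2045 S between n1,n2
  Y(R2) = 0.02083 S between n7,n0
  Y(R3) = 0.5208 S between n8,n5
  Y(R4) = 0.5102 S between n5,n6
  Y(R5) = 0.3030 S between n2,n0
  Y(R6) = 0.0001238 S between n7,n2
  Y(R7) = 0.003077 S between n4,n1
  Y(R8) = 0.7519 S between n2,n7
  Y(R9) = 0.0004184 S between n3,n9
  Y(R10) = 0.0007576 S between n7,n9
  Y(R11) = 0.01458 S between n7,n6
  Y(R12) = 0.1464 S between n3,n8
  Y(R13) = 0.002008 S between n4,n7
  Y(R14) = 0.007042 S between n9,n2
  Y(R15) = 0.001136 S between n5,n9
  Y(R16) = 0.001695 S between n5,n3
  Y(R17) = 0.01346 S between n3,n0
  Itest: injects 0.00136 A into n4 (from n6)
Assemble and solve the 9×9 MNA system:
  V(n1)=0.005775  V(n2)=0.001776  V(n3)=-0.04227  V(n4)=0.2715  V(n5)=-0.04731  V(n6)=-0.04855  V(n7)=0.001479  V(n8)=-0.04620  V(n9)=-0.006181

R_eq = 235.4 Ω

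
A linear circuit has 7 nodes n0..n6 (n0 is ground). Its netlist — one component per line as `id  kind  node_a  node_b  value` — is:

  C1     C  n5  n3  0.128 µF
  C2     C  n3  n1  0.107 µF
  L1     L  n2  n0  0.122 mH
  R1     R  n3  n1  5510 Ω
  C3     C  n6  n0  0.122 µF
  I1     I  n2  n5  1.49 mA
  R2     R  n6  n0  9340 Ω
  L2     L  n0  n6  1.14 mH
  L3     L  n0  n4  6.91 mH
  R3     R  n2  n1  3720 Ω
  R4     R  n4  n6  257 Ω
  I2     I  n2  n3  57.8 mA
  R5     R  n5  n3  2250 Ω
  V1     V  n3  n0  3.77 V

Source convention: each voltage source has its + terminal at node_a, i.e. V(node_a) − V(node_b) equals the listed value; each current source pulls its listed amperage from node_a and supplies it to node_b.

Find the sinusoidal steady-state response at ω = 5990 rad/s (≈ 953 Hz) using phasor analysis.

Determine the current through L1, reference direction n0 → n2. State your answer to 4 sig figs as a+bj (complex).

0.05848-0.0002938j A

Apply KCL at each of the 6 non-ground nodes and solve the resulting linear system.
Node n1: branches {C2, R1, R3} → V_1 = 3.014+1.050j
Node n2: branches {L1, I1, R3, I2} → V_2 = -0.0002147-0.04274j
Node n3: branches {C1, C2, R1, I2, R5, V1} → V_3 = 3.770+0.000j
Node n4: branches {L3, R4} → V_4 = 0.000+0.000j
Node n5: branches {C1, I1, R5} → V_5 = 4.613-1.455j
Node n6: branches {C3, R2, L2, R4} → V_6 = 0.000+0.000j
Source currents: i(V1)=0.05848-0.0002938j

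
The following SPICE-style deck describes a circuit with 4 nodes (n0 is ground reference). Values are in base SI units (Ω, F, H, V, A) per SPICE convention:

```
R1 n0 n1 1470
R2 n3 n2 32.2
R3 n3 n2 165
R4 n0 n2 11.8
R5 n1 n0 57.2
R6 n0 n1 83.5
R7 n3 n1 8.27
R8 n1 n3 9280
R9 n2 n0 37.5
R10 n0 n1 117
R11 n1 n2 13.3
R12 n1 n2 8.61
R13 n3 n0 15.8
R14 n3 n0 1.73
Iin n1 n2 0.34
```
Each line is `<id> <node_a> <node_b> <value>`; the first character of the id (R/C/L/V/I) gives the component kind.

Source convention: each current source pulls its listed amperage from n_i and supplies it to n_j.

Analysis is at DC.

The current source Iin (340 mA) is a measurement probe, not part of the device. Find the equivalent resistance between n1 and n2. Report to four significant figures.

R_eq = 3.757 Ω

Apply KCL at each of the 3 non-ground nodes and solve the resulting linear system.
Node n1: branches {R1, R5, R6, R7, R8, R10, R11, R12, Iin} → V_1 = -0.6512
Node n2: branches {R2, R3, R4, R9, R11, R12, Iin} → V_2 = 0.6262
Node n3: branches {R2, R3, R7, R8, R13, R14} → V_3 = -0.06951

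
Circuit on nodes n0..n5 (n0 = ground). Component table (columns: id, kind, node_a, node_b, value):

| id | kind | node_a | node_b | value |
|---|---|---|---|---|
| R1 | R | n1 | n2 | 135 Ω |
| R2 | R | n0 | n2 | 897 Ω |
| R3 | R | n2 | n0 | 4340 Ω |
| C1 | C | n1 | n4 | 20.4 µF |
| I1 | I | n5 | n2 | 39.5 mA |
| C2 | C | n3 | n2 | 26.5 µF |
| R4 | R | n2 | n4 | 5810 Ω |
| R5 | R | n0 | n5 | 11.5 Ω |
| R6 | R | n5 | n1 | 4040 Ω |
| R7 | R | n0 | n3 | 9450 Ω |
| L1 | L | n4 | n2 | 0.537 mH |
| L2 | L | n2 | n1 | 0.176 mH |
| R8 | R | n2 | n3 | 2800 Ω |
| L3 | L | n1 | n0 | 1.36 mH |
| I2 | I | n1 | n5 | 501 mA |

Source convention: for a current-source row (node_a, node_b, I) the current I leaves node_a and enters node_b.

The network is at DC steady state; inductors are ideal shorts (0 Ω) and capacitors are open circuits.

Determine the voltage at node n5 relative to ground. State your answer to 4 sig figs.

5.292 V

MNA unknowns: 5 node voltages V₁..V_5 plus 3 source currents (L1, L2, L3)
R1: Y=0.007407 on G[1,2]
R2: Y=0.001115 on G[0,2]
R3: Y=0.0002304 on G[2,0]
C1: Y=0.000 on G[1,4]
I1: z[5]−=0.0395, z[2]+=0.0395
C2: Y=0.000 on G[3,2]
R4: Y=0.0001721 on G[2,4]
R5: Y=0.08696 on G[0,5]
R6: Y=0.0002475 on G[5,1]
R7: Y=0.0001058 on G[0,3]
L1: row V4−V2=0, i_L1 at 4,2
L2: row V2−V1=0, i_L2 at 2,1
R8: Y=0.0003571 on G[2,3]
L3: row V1−V0=0, i_L3 at 1,0
I2: z[1]−=0.501, z[5]+=0.501
solve → V1=0.000, V2=0.000, V3=0.000, V4=0.000, V5=5.292
aux → i_L1=0.000, i_L2=0.03950, i_L3=-0.4602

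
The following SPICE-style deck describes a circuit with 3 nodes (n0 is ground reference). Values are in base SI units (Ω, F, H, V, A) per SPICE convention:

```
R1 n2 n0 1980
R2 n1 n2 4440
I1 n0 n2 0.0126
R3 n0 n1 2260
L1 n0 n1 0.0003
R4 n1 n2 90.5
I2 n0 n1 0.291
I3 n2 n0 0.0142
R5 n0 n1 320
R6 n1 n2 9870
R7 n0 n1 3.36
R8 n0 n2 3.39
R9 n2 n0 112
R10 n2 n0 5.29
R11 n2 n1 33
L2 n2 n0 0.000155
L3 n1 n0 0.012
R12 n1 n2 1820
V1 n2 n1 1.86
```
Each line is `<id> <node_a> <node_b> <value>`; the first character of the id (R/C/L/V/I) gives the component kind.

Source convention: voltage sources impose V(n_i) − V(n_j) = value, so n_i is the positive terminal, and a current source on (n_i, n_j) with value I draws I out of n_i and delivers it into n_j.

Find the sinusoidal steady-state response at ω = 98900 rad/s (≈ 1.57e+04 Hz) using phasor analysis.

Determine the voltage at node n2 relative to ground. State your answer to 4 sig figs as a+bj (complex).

MNA unknowns: 2 node voltages V₁..V_2 plus 1 source current (V1)
R1: Y=0.0005051+0.000j on G[2,0]
R2: Y=0.0002252+0.000j on G[1,2]
I1: z[0]−=0.0126, z[2]+=0.0126
R3: Y=0.0004425+0.000j on G[0,1]
L1: Y=0.000-0.03370j on G[0,1]
R4: Y=0.01105+0.000j on G[1,2]
I2: z[0]−=0.291, z[1]+=0.291
I3: z[2]−=0.0142, z[0]+=0.0142
R5: Y=0.003125+0.000j on G[0,1]
R6: Y=0.0001013+0.000j on G[1,2]
R7: Y=0.2976+0.000j on G[0,1]
R8: Y=0.2950+0.000j on G[0,2]
R9: Y=0.008929+0.000j on G[2,0]
R10: Y=0.1890+0.000j on G[2,0]
R11: Y=0.03030+0.000j on G[2,1]
L2: Y=0.000-0.06523j on G[2,0]
L3: Y=0.000-0.0008426j on G[1,0]
R12: Y=0.0005495+0.000j on G[1,2]
V1: row V2−V1=1.86, i_V1 at 2,1
solve → V1=-0.7974+0.05256j, V2=1.063+0.05256j
aux → i_V1=-0.6079+0.04338j

1.063+0.05256j V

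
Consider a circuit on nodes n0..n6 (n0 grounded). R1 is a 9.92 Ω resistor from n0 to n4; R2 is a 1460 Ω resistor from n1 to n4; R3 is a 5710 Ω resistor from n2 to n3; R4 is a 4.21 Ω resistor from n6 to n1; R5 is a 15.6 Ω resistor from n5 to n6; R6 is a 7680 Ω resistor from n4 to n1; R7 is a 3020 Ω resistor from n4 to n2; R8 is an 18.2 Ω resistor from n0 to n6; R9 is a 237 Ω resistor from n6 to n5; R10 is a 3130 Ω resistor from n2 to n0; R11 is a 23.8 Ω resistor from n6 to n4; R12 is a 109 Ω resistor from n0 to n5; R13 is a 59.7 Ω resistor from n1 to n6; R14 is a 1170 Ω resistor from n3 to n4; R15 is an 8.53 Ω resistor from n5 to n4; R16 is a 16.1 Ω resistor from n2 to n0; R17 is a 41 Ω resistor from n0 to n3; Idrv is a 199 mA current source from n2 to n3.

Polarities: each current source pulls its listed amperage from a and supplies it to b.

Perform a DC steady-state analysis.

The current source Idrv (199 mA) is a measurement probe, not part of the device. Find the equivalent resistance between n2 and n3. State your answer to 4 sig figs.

Apply KCL at each of the 6 non-ground nodes and solve the resulting linear system.
Node n1: branches {R2, R4, R6, R13} → V_1 = 0.02351
Node n2: branches {R3, R7, R10, R16, Idrv} → V_2 = -3.140
Node n3: branches {R3, R14, R17, Idrv} → V_3 = 7.808
Node n4: branches {R1, R2, R6, R7, R11, R14, R15} → V_4 = 0.03971
Node n5: branches {R5, R9, R12, R15} → V_5 = 0.03214
Node n6: branches {R4, R5, R8, R9, R11, R13} → V_6 = 0.02346

R_eq = 55.02 Ω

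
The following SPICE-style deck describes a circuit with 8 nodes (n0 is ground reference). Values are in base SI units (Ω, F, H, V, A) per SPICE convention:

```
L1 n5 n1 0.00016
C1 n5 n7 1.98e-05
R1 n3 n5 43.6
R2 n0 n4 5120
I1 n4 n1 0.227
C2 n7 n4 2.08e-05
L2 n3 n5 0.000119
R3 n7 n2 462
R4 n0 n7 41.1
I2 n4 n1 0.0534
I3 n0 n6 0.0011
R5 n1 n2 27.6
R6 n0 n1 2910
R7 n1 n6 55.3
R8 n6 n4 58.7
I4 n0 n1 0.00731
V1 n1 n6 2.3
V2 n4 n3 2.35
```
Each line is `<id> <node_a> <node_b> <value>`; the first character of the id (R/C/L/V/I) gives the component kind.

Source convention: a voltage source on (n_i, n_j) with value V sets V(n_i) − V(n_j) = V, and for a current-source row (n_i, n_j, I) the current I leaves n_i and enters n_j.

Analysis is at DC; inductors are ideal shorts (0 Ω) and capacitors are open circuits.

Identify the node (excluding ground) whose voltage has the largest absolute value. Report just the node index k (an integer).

4

Element admittances at DC:
  L1: short n5↔n1 (DC inductor)
  Y(C1) = 0.000 S between n5,n7
  Y(R1) = 0.02294 S between n3,n5
  Y(R2) = 0.0001953 S between n0,n4
  I1: injects 0.227 A into n1 (from n4)
  Y(C2) = 0.000 S between n7,n4
  L2: short n3↔n5 (DC inductor)
  Y(R3) = 0.002165 S between n7,n2
  Y(R4) = 0.02433 S between n0,n7
  I2: injects 0.0534 A into n1 (from n4)
  I3: injects 0.0011 A into n6 (from n0)
  Y(R5) = 0.03623 S between n1,n2
  Y(R6) = 0.0003436 S between n0,n1
  Y(R7) = 0.01808 S between n1,n6
  Y(R8) = 0.01704 S between n6,n4
  I4: injects 0.00731 A into n1 (from n0)
  V1: constraint V(n1)−V(n6) = 2.3
  V2: constraint V(n4)−V(n3) = 2.35
Assemble and solve the 11×11 MNA system:
  V(n1)=3.281  V(n2)=3.110  V(n3)=3.281  V(n4)=5.631  V(n5)=3.281  V(n6)=0.9811  V(n7)=0.2541
  i(L1)=-0.3607  i(L2)=-0.3607  i(V1)=-0.1219  i(V2)=-0.3607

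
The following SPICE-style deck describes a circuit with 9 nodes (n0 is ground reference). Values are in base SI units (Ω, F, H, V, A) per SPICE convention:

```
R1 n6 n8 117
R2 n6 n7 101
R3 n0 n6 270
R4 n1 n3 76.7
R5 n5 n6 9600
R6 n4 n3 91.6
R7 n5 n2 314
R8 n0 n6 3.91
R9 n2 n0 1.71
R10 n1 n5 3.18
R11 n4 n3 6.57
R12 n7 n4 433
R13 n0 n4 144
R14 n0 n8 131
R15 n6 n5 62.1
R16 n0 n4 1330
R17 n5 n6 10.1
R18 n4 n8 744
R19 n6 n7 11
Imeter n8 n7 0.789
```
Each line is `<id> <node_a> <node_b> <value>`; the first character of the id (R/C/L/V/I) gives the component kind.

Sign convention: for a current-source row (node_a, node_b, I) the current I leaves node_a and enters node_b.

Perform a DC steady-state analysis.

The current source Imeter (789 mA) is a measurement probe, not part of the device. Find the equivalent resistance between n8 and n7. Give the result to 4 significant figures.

R_eq = 67.67 Ω

Element admittances at DC:
  Y(R1) = 0.008547 S between n6,n8
  Y(R2) = 0.009901 S between n6,n7
  Y(R3) = 0.003704 S between n0,n6
  Y(R4) = 0.01304 S between n1,n3
  Y(R5) = 0.0001042 S between n5,n6
  Y(R6) = 0.01092 S between n4,n3
  Y(R7) = 0.003185 S between n5,n2
  Y(R8) = 0.2558 S between n0,n6
  Y(R9) = 0.5848 S between n2,n0
  Y(R10) = 0.3145 S between n1,n5
  Y(R11) = 0.1522 S between n4,n3
  Y(R12) = 0.002309 S between n7,n4
  Y(R13) = 0.006944 S between n0,n4
  Y(R14) = 0.007634 S between n0,n8
  Y(R15) = 0.01610 S between n6,n5
  Y(R16) = 0.0007519 S between n0,n4
  Y(R17) = 0.09901 S between n5,n6
  Y(R18) = 0.001344 S between n4,n8
  Y(R19) = 0.09091 S between n6,n7
  Imeter: injects 0.789 A into n7 (from n8)
Assemble and solve the 8×8 MNA system:
  V(n1)=0.9918  V(n2)=0.005819  V(n3)=-1.001  V(n4)=-1.160  V(n5)=1.074  V(n6)=1.329  V(n7)=8.925  V(n8)=-44.46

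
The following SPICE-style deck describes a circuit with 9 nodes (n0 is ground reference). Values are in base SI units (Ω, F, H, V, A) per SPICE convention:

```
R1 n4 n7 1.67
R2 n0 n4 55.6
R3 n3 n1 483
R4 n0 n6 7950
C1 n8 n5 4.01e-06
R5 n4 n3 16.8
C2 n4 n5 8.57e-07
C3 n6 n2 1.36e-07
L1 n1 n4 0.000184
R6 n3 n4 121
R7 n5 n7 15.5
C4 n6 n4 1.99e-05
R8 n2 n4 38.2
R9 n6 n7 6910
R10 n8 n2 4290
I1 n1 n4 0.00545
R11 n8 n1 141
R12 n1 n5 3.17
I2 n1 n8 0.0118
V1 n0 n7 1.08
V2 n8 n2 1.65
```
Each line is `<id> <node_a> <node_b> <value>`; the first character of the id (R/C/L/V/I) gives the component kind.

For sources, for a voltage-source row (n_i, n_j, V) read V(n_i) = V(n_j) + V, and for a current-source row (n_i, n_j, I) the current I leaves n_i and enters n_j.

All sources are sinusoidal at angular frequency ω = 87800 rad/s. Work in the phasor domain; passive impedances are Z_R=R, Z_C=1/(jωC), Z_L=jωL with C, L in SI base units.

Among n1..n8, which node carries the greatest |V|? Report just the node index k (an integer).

2

Element admittances at ω=87800 rad/s:
  Y(R1) = 0.5988+0.000j S between n4,n7
  Y(R2) = 0.01799+0.000j S between n0,n4
  Y(R3) = 0.002070+0.000j S between n3,n1
  Y(R4) = 0.0001258+0.000j S between n0,n6
  Y(C1) = 0.000+0.3521j S between n8,n5
  Y(R5) = 0.05952+0.000j S between n4,n3
  Y(C2) = 0.000+0.07524j S between n4,n5
  Y(C3) = 0.000+0.01194j S between n6,n2
  Y(L1) = 0.000-0.06190j S between n1,n4
  Y(R6) = 0.008264+0.000j S between n3,n4
  Y(R7) = 0.06452+0.000j S between n5,n7
  Y(C4) = 0.000+1.747j S between n6,n4
  Y(R8) = 0.02618+0.000j S between n2,n4
  Y(R9) = 0.0001447+0.000j S between n6,n7
  Y(R10) = 0.0002331+0.000j S between n8,n2
  I1: injects 0.00545 A into n4 (from n1)
  Y(R11) = 0.007092+0.000j S between n8,n1
  Y(R12) = 0.3155+0.000j S between n1,n5
  I2: injects 0.0118 A into n8 (from n1)
  V1: constraint V(n0)−V(n7) = 1.08
  V2: constraint V(n8)−V(n2) = 1.65
Assemble and solve the 10×10 MNA system:
  V(n1)=-0.7944+0.1323j  V(n2)=-2.316-0.04143j  V(n3)=-1.078-0.004171j  V(n4)=-1.087-0.008340j  V(n5)=-0.7131+0.07977j  V(n6)=-1.095-0.008644j  V(n7)=-1.080+0.000j  V(n8)=-0.6658-0.04143j
  i(V1)=-0.01968-0.0001511j  i(V2)=-0.03217-0.01544j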